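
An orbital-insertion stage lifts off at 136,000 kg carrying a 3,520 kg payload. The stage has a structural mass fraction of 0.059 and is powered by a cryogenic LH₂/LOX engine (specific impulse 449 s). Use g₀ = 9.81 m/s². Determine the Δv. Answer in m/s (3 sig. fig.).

Stage wet mass = m₀ − payload = 136,000 − 3,520 = 132,480 kg.
Stage dry mass = ε × stage wet mass = 0.059 × 132,480 = 7,816.32 kg.
Burnout mass m_f = stage dry + payload = 7,816.32 + 3,520 = 11,336.32 kg.
v_e = Isp · g₀ = 449 × 9.81 = 4404.7 m/s.
Δv = v_e · ln(136,000/11,336.32) = 4404.7 × ln(12) = 4404.7 × 2.4846 ≈ 10944 m/s.

Δv ≈ 10900 m/s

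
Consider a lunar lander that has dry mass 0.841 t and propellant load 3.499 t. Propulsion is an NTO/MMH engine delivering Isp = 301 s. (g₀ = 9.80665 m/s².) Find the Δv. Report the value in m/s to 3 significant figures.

Δv ≈ 4840 m/s

v_e = Isp · g₀ = 301 × 9.80665 = 2951.8 m/s.
m₀ = m_dry + m_prop = 0.841 + 3.499 = 4.34 t.
Δv = v_e · ln(m₀/m_f) = 2951.8 × ln(5.161) = 2951.8 × 1.6410 ≈ 4844.0 m/s.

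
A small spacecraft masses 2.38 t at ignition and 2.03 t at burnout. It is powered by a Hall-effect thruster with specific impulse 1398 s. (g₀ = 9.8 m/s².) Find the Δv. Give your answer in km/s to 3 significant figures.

v_e = Isp · g₀ = 1398 × 9.8 = 13700.4 m/s.
Using Δv = v_e ln(m₀/m_f): Δv = v_e · ln(m₀/m_f) = 13700.4 × ln(1.172) = 13700.4 × 0.1591 ≈ 2179.2 m/s.

Δv ≈ 2.18 km/s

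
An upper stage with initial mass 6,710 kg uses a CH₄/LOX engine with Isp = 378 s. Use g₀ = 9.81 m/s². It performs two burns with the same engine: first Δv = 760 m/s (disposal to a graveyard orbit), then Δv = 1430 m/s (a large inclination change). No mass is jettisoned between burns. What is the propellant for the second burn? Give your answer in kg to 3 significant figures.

v_e = Isp · g₀ = 378 × 9.81 = 3708.2 m/s.
After the first burn: m = 6710 × exp(−760/3708.2) = 6710 × 0.81469 = 5,466.57 kg.
After the second burn: m = 5,466.57 × exp(−1430/3708.2) = 5,466.57 × 0.68002 = 3,717.38 kg.
Second-burn propellant = 5,466.57 − 3,717.38 = 1,749.19 kg.

propellant for the second burn ≈ 1750 kg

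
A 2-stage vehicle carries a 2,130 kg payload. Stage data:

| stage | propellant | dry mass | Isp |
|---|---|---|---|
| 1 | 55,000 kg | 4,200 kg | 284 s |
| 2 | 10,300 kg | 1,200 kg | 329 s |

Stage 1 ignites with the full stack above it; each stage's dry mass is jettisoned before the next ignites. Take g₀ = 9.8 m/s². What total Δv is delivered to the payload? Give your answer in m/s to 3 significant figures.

Ignition mass of stage 1 = 55,000+4,200 + 10,300+1,200 + 2,130 = 72,830 kg.
Stage 1: m₀ = 72,830 kg, m_f = 72,830 − 55,000 = 17,830 kg; Δv = 284×9.8×ln(4.085) = 2783.2×1.4072 ≈ 3917 m/s.
Stage 2: m₀ = 13,630 kg, m_f = 13,630 − 10,300 = 3,330 kg; Δv = 329×9.8×ln(4.093) = 3224.2×1.4093 ≈ 4544 m/s.
Total Δv = 3917 + 4544 = 8461 m/s.

Δv ≈ 8460 m/s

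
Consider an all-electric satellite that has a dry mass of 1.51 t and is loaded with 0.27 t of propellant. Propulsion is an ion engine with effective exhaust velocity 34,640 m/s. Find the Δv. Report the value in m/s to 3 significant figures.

Δv ≈ 5700 m/s

m₀ = m_dry + m_prop = 1.51 + 0.27 = 1.78 t.
By the Tsiolkovsky rocket equation, Δv = v_e · ln(m₀/m_f) = 34640.0 × ln(1.179) = 34640.0 × 0.1645 ≈ 5698.4 m/s.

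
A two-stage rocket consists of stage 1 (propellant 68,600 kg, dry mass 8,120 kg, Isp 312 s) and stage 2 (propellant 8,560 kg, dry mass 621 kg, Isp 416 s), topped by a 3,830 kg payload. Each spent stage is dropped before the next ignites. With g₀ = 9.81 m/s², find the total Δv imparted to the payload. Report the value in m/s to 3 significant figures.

Ignition mass of stage 1 = 68,600+8,120 + 8,560+621 + 3,830 = 89,731 kg.
Stage 1: m₀ = 89,731 kg, m_f = 89,731 − 68,600 = 21,131 kg; Δv = 312×9.81×ln(4.246) = 3060.7×1.4461 ≈ 4426 m/s.
Stage 2: m₀ = 13,011 kg, m_f = 13,011 − 8,560 = 4,451 kg; Δv = 416×9.81×ln(2.923) = 4081.0×1.0727 ≈ 4378 m/s.
Total Δv = 4426 + 4378 = 8804 m/s.

Δv ≈ 8800 m/s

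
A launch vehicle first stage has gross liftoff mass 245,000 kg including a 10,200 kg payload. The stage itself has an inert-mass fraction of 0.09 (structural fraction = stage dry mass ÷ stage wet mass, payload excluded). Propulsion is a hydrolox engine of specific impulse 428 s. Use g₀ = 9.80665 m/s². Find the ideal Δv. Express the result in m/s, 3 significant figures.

Stage wet mass = m₀ − payload = 245,000 − 10,200 = 234,800 kg.
Stage dry mass = ε × stage wet mass = 0.09 × 234,800 = 21,132 kg.
Burnout mass m_f = stage dry + payload = 21,132 + 10,200 = 31,332 kg.
v_e = Isp · g₀ = 428 × 9.80665 = 4197.2 m/s.
Δv = v_e · ln(245,000/31,332) = 4197.2 × ln(7.819) = 4197.2 × 2.0566 ≈ 8632 m/s.

Δv ≈ 8630 m/s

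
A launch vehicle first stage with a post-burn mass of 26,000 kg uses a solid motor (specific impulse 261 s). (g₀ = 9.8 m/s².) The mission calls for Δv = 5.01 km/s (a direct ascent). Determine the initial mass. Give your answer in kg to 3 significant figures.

initial mass ≈ 184000 kg

v_e = Isp · g₀ = 261 × 9.8 = 2557.8 m/s.
From the ideal rocket equation, m₀/m_f = exp(Δv / v_e) = exp(5010 / 2557.8) = exp(1.9587) = 7.0902.
m₀ = m_f × 7.0902 = 26,000 × 7.0902 = 184,345 kg.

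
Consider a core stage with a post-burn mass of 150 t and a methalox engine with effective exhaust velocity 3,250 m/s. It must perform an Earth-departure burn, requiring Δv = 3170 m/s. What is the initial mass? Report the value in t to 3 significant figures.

m₀/m_f = exp(Δv / v_e) = exp(3170 / 3250.0) = exp(0.9754) = 2.6522.
m₀ = m_f × 2.6522 = 150 × 2.6522 = 397.83 t.

initial mass ≈ 398 t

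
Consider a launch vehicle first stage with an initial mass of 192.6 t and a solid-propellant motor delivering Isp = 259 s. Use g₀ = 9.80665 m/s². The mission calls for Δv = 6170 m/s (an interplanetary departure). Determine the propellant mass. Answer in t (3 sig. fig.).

v_e = Isp · g₀ = 259 × 9.80665 = 2539.9 m/s.
From the ideal rocket equation, m₀/m_f = exp(Δv / v_e) = exp(6170 / 2539.9) = exp(2.4292) = 11.3499.
m_f = 192.6 / 11.3499 = 16.9693 t, so propellant = m₀ − m_f = 192.6 − 16.9693 = 175.6307 t.

propellant mass ≈ 176 t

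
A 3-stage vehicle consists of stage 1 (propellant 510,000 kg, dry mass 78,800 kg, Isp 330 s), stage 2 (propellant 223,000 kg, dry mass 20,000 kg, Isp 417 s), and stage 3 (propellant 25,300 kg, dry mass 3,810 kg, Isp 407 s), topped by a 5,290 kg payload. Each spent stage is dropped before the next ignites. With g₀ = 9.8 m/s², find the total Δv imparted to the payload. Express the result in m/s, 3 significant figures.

Δv ≈ 14800 m/s

Ignition mass of stage 1 = 510,000+78,800 + 223,000+20,000 + 25,300+3,810 + 5,290 = 866,200 kg.
Stage 1: m₀ = 866,200 kg, m_f = 866,200 − 510,000 = 356,200 kg; Δv = 330×9.8×ln(2.432) = 3234.0×0.8886 ≈ 2874 m/s.
Stage 2: m₀ = 277,400 kg, m_f = 277,400 − 223,000 = 54,400 kg; Δv = 417×9.8×ln(5.099) = 4086.6×1.6291 ≈ 6657 m/s.
Stage 3: m₀ = 34,400 kg, m_f = 34,400 − 25,300 = 9,100 kg; Δv = 407×9.8×ln(3.78) = 3988.6×1.3298 ≈ 5304 m/s.
Total Δv = 2874 + 6657 + 5304 = 14835 m/s.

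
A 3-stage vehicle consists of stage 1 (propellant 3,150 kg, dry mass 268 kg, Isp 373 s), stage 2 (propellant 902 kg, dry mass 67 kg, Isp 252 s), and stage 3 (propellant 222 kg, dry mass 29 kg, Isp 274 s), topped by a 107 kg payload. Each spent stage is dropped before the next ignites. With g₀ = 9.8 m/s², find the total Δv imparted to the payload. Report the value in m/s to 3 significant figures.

Δv ≈ 9400 m/s

Ignition mass of stage 1 = 3,150+268 + 902+67 + 222+29 + 107 = 4,745 kg.
Stage 1: m₀ = 4,745 kg, m_f = 4,745 − 3,150 = 1,595 kg; Δv = 373×9.8×ln(2.975) = 3655.4×1.0902 ≈ 3985 m/s.
Stage 2: m₀ = 1,327 kg, m_f = 1,327 − 902 = 425 kg; Δv = 252×9.8×ln(3.122) = 2469.6×1.1386 ≈ 2812 m/s.
Stage 3: m₀ = 358 kg, m_f = 358 − 222 = 136 kg; Δv = 274×9.8×ln(2.632) = 2685.2×0.9679 ≈ 2599 m/s.
Total Δv = 3985 + 2812 + 2599 = 9396 m/s.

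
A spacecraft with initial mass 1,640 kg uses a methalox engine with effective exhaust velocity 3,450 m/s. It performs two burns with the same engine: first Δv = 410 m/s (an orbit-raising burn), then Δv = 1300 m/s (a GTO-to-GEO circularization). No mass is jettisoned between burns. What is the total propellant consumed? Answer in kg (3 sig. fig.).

total propellant consumed ≈ 641 kg

After the first burn: m = 1640 × exp(−410/3450.0) = 1640 × 0.88795 = 1,456.24 kg.
After the second burn: m = 1,456.24 × exp(−1300/3450.0) = 1,456.24 × 0.68605 = 999.053 kg.
Total propellant = m₀ − m_final = 1640 − 999.053 = 640.947 kg.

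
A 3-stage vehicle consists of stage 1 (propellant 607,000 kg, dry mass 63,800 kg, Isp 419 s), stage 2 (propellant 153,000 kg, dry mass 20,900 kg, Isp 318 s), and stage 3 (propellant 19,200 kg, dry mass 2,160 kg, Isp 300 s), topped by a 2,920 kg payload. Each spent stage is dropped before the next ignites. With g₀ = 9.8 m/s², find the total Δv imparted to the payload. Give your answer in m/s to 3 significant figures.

Δv ≈ 14100 m/s

Ignition mass of stage 1 = 607,000+63,800 + 153,000+20,900 + 19,200+2,160 + 2,920 = 868,980 kg.
Stage 1: m₀ = 868,980 kg, m_f = 868,980 − 607,000 = 261,980 kg; Δv = 419×9.8×ln(3.317) = 4106.2×1.1991 ≈ 4924 m/s.
Stage 2: m₀ = 198,180 kg, m_f = 198,180 − 153,000 = 45,180 kg; Δv = 318×9.8×ln(4.386) = 3116.4×1.4785 ≈ 4608 m/s.
Stage 3: m₀ = 24,280 kg, m_f = 24,280 − 19,200 = 5,080 kg; Δv = 300×9.8×ln(4.78) = 2940.0×1.5643 ≈ 4599 m/s.
Total Δv = 4924 + 4608 + 4599 = 14131 m/s.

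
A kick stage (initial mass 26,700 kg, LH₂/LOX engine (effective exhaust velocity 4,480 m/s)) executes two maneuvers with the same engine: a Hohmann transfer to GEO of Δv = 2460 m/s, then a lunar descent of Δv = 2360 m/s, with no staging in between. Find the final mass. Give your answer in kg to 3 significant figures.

After the first burn: m = 26700 × exp(−2460/4480.0) = 26700 × 0.57747 = 15,418.4 kg.
After the second burn: m = 15,418.4 × exp(−2360/4480.0) = 15,418.4 × 0.59050 = 9,104.57 kg.

final mass ≈ 9100 kg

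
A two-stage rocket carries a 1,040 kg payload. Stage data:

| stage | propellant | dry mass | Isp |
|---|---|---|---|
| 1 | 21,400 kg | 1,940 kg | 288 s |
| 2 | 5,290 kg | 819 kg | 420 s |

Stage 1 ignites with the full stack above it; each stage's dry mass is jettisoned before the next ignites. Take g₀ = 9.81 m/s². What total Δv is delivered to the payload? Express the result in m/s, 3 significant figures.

Ignition mass of stage 1 = 21,400+1,940 + 5,290+819 + 1,040 = 30,489 kg.
Stage 1: m₀ = 30,489 kg, m_f = 30,489 − 21,400 = 9,089 kg; Δv = 288×9.81×ln(3.354) = 2825.3×1.2103 ≈ 3419 m/s.
Stage 2: m₀ = 7,149 kg, m_f = 7,149 − 5,290 = 1,859 kg; Δv = 420×9.81×ln(3.846) = 4120.2×1.3469 ≈ 5550 m/s.
Total Δv = 3419 + 5550 = 8969 m/s.

Δv ≈ 8970 m/s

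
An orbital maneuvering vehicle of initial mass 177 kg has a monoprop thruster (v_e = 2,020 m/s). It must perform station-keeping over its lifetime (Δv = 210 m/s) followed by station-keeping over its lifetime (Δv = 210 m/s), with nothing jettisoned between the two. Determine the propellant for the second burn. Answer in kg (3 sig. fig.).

After the first burn: m = 177 × exp(−210/2020.0) = 177 × 0.90126 = 159.523 kg.
After the second burn: m = 159.523 × exp(−210/2020.0) = 159.523 × 0.90126 = 143.772 kg.
Second-burn propellant = 159.523 − 143.772 = 15.751 kg.

propellant for the second burn ≈ 15.8 kg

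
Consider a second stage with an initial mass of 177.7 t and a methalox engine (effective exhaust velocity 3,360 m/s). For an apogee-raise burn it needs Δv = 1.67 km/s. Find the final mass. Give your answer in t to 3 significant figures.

final mass ≈ 108 t

Rocket equation: m₀/m_f = exp(Δv / v_e) = exp(1670 / 3360.0) = exp(0.4970) = 1.6438.
m_f = m₀ / 1.6438 = 177.7 / 1.6438 = 108.103 t.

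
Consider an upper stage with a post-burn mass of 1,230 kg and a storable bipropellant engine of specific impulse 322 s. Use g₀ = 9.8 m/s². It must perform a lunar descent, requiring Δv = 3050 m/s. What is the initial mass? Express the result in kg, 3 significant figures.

initial mass ≈ 3230 kg

v_e = Isp · g₀ = 322 × 9.8 = 3155.6 m/s.
From the ideal rocket equation, m₀/m_f = exp(Δv / v_e) = exp(3050 / 3155.6) = exp(0.9665) = 2.6288.
m₀ = m_f × 2.6288 = 1,230 × 2.6288 = 3,233.42 kg.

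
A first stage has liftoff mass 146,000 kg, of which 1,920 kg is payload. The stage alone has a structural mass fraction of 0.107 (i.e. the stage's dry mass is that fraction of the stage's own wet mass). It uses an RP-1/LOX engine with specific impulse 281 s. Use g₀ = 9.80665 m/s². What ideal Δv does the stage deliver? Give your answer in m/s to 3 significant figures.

Δv ≈ 5870 m/s

Stage wet mass = m₀ − payload = 146,000 − 1,920 = 144,080 kg.
Stage dry mass = ε × stage wet mass = 0.107 × 144,080 = 15,416.6 kg.
Burnout mass m_f = stage dry + payload = 15,416.6 + 1,920 = 17,336.6 kg.
v_e = Isp · g₀ = 281 × 9.80665 = 2755.7 m/s.
Using Δv = v_e ln(m₀/m_f): Δv = v_e · ln(146,000/17,336.6) = 2755.7 × ln(8.421) = 2755.7 × 2.1308 ≈ 5872 m/s.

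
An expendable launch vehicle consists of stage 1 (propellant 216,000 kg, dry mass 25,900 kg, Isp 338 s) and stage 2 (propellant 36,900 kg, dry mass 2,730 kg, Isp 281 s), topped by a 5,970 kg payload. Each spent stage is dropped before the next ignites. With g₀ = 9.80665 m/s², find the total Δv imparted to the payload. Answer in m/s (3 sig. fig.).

Ignition mass of stage 1 = 216,000+25,900 + 36,900+2,730 + 5,970 = 287,500 kg.
Stage 1: m₀ = 287,500 kg, m_f = 287,500 − 216,000 = 71,500 kg; Δv = 338×9.80665×ln(4.021) = 3314.6×1.3915 ≈ 4612 m/s.
Stage 2: m₀ = 45,600 kg, m_f = 45,600 − 36,900 = 8,700 kg; Δv = 281×9.80665×ln(5.241) = 2755.7×1.6566 ≈ 4565 m/s.
Total Δv = 4612 + 4565 = 9177 m/s.

Δv ≈ 9180 m/s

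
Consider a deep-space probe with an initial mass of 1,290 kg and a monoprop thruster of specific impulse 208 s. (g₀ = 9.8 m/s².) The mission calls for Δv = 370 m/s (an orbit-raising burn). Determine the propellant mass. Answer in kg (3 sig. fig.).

propellant mass ≈ 214 kg

v_e = Isp · g₀ = 208 × 9.8 = 2038.4 m/s.
Rocket equation: m₀/m_f = exp(Δv / v_e) = exp(370 / 2038.4) = exp(0.1815) = 1.1990.
m_f = 1,290 / 1.1990 = 1,075.9 kg, so propellant = m₀ − m_f = 1,290 − 1,075.9 = 214.1 kg.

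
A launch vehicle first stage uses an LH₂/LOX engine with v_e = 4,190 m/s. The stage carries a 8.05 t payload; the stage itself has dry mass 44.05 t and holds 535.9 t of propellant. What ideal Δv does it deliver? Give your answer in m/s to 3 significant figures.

Δv ≈ 10200 m/s

m₀ = payload + dry + propellant = 8.05 + 44.05 + 535.9 = 588 t.
m_f = payload + dry = 8.05 + 44.05 = 52.1 t.
Using Δv = v_e ln(m₀/m_f): Δv = v_e · ln(m₀/m_f) = 4190.0 × ln(11.29) = 4190.0 × 2.4236 ≈ 10154.7 m/s.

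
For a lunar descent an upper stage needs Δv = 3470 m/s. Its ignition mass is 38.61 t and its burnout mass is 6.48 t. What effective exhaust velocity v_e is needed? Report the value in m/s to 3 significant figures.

v_e ≈ 1940 m/s

ln(m₀/m_f) = ln(38610/6480) = ln(5.958) = 1.7848.
v_e = Δv / ln(m₀/m_f) = 3470 / 1.7848 = 1944.2 m/s.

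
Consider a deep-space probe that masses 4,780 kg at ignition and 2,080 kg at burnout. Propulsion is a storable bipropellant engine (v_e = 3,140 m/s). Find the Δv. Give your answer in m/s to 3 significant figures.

Δv ≈ 2610 m/s

Rocket equation: Δv = v_e · ln(m₀/m_f) = 3140.0 × ln(2.298) = 3140.0 × 0.8321 ≈ 2612.7 m/s.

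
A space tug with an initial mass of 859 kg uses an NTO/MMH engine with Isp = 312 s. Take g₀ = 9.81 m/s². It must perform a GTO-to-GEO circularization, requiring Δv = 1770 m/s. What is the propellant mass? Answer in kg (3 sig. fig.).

v_e = Isp · g₀ = 312 × 9.81 = 3060.7 m/s.
By the Tsiolkovsky rocket equation, m₀/m_f = exp(Δv / v_e) = exp(1770 / 3060.7) = exp(0.5783) = 1.7830.
m_f = 859 / 1.7830 = 481.772 kg, so propellant = m₀ − m_f = 859 − 481.772 = 377.228 kg.

propellant mass ≈ 377 kg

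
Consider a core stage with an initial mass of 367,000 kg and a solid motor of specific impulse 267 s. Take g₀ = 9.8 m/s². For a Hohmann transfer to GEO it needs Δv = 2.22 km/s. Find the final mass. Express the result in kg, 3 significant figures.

v_e = Isp · g₀ = 267 × 9.8 = 2616.6 m/s.
From the ideal rocket equation, m₀/m_f = exp(Δv / v_e) = exp(2220 / 2616.6) = exp(0.8484) = 2.3360.
m_f = m₀ / 2.3360 = 367,000 / 2.3360 = 157,106 kg.

final mass ≈ 157000 kg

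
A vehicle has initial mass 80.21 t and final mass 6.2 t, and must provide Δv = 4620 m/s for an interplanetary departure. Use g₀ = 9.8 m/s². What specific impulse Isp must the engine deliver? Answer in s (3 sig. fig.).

ln(m₀/m_f) = ln(80210/6200) = ln(12.94) = 2.5601.
v_e = Δv / ln(m₀/m_f) = 4620 / 2.5601 = 1804.6 m/s.
Isp = v_e / g₀ = 1804.6 / 9.8 = 184.1 s.

Isp ≈ 184 s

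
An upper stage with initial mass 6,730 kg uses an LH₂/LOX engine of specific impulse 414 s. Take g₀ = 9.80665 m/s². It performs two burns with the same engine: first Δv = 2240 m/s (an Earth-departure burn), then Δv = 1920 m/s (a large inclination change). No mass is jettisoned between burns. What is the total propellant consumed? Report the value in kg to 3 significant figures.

total propellant consumed ≈ 4310 kg

v_e = Isp · g₀ = 414 × 9.80665 = 4060.0 m/s.
After the first burn: m = 6730 × exp(−2240/4060.0) = 6730 × 0.57595 = 3,876.14 kg.
After the second burn: m = 3,876.14 × exp(−1920/4060.0) = 3,876.14 × 0.62318 = 2,415.53 kg.
Total propellant = m₀ − m_final = 6730 − 2,415.53 = 4,314.47 kg.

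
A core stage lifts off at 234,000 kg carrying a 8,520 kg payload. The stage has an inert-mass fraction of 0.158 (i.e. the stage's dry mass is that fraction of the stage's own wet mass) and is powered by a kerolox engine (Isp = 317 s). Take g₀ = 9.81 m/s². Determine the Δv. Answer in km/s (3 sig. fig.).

Stage wet mass = m₀ − payload = 234,000 − 8,520 = 225,480 kg.
Stage dry mass = ε × stage wet mass = 0.158 × 225,480 = 35,625.8 kg.
Burnout mass m_f = stage dry + payload = 35,625.8 + 8,520 = 44,145.8 kg.
v_e = Isp · g₀ = 317 × 9.81 = 3109.8 m/s.
Δv = v_e · ln(234,000/44,145.8) = 3109.8 × ln(5.301) = 3109.8 × 1.6678 ≈ 5187 m/s.

Δv ≈ 5.19 km/s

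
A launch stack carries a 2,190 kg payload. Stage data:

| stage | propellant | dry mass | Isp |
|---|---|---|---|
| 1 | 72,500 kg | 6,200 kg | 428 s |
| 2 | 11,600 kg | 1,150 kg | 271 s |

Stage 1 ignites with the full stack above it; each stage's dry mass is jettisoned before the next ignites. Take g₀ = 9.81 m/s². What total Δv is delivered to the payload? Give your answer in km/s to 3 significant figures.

Δv ≈ 10.2 km/s

Ignition mass of stage 1 = 72,500+6,200 + 11,600+1,150 + 2,190 = 93,640 kg.
Stage 1: m₀ = 93,640 kg, m_f = 93,640 − 72,500 = 21,140 kg; Δv = 428×9.81×ln(4.43) = 4198.7×1.4883 ≈ 6249 m/s.
Stage 2: m₀ = 14,940 kg, m_f = 14,940 − 11,600 = 3,340 kg; Δv = 271×9.81×ln(4.473) = 2658.5×1.4981 ≈ 3983 m/s.
Total Δv = 6249 + 3983 = 10232 m/s.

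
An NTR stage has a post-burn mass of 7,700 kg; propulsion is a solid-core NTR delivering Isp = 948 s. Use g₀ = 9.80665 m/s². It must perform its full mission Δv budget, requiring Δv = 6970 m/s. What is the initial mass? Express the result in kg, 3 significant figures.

initial mass ≈ 16300 kg

v_e = Isp · g₀ = 948 × 9.80665 = 9296.7 m/s.
By the Tsiolkovsky rocket equation, m₀/m_f = exp(Δv / v_e) = exp(6970 / 9296.7) = exp(0.7497) = 2.1164.
m₀ = m_f × 2.1164 = 7,700 × 2.1164 = 16,296.3 kg.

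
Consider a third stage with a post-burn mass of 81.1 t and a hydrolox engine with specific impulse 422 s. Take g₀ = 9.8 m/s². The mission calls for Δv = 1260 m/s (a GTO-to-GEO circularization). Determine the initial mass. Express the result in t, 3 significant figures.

v_e = Isp · g₀ = 422 × 9.8 = 4135.6 m/s.
m₀/m_f = exp(Δv / v_e) = exp(1260 / 4135.6) = exp(0.3047) = 1.3562.
m₀ = m_f × 1.3562 = 81.1 × 1.3562 = 109.988 t.

initial mass ≈ 110 t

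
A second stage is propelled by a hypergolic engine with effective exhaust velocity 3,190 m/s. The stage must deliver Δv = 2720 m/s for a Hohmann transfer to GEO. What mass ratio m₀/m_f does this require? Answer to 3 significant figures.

From the ideal rocket equation, m₀/m_f = exp(Δv / v_e) = exp(2720 / 3190.0) = exp(0.8527) = 2.3459.

mass ratio ≈ 2.35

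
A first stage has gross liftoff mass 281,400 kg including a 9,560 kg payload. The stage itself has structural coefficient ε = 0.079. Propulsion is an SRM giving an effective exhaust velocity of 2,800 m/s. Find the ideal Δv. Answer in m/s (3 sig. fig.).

Δv ≈ 6170 m/s

Stage wet mass = m₀ − payload = 281,400 − 9,560 = 271,840 kg.
Stage dry mass = ε × stage wet mass = 0.079 × 271,840 = 21,475.4 kg.
Burnout mass m_f = stage dry + payload = 21,475.4 + 9,560 = 31,035.4 kg.
Δv = v_e · ln(281,400/31,035.4) = 2800.0 × ln(9.067) = 2800.0 × 2.2046 ≈ 6173 m/s.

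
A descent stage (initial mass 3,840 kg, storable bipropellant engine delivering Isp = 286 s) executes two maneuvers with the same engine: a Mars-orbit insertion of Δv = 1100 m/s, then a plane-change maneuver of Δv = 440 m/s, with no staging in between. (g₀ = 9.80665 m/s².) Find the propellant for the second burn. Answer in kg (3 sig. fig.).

v_e = Isp · g₀ = 286 × 9.80665 = 2804.7 m/s.
After the first burn: m = 3840 × exp(−1100/2804.7) = 3840 × 0.67557 = 2,594.19 kg.
After the second burn: m = 2,594.19 × exp(−440/2804.7) = 2,594.19 × 0.85481 = 2,217.54 kg.
Second-burn propellant = 2,594.19 − 2,217.54 = 376.65 kg.

propellant for the second burn ≈ 377 kg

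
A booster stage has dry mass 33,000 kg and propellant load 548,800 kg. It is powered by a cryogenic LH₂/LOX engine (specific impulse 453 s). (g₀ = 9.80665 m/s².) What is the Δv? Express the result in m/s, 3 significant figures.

Δv ≈ 12700 m/s

v_e = Isp · g₀ = 453 × 9.80665 = 4442.4 m/s.
m₀ = m_dry + m_prop = 33,000 + 548,800 = 581,800 kg.
Using Δv = v_e ln(m₀/m_f): Δv = v_e · ln(m₀/m_f) = 4442.4 × ln(17.63) = 4442.4 × 2.8696 ≈ 12748.0 m/s.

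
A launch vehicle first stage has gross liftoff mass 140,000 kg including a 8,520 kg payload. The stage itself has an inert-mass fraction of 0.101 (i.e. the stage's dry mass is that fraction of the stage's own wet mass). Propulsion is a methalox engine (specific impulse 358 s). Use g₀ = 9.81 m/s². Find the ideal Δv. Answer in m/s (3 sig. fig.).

Δv ≈ 6530 m/s

Stage wet mass = m₀ − payload = 140,000 − 8,520 = 131,480 kg.
Stage dry mass = ε × stage wet mass = 0.101 × 131,480 = 13,279.5 kg.
Burnout mass m_f = stage dry + payload = 13,279.5 + 8,520 = 21,799.5 kg.
v_e = Isp · g₀ = 358 × 9.81 = 3512.0 m/s.
Δv = v_e · ln(140,000/21,799.5) = 3512.0 × ln(6.422) = 3512.0 × 1.8598 ≈ 6531 m/s.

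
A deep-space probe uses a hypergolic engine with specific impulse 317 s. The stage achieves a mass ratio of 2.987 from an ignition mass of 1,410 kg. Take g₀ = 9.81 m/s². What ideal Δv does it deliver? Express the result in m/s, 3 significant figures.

Δv ≈ 3400 m/s

v_e = Isp · g₀ = 317 × 9.81 = 3109.8 m/s.
Δv = v_e · ln(2.987) = 3109.8 × 1.0943 ≈ 3402.9 m/s.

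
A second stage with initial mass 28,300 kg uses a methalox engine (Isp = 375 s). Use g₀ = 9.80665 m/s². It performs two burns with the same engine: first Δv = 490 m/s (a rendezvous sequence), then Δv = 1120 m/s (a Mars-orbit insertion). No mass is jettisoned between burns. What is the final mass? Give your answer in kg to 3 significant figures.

final mass ≈ 18300 kg

v_e = Isp · g₀ = 375 × 9.80665 = 3677.5 m/s.
After the first burn: m = 28300 × exp(−490/3677.5) = 28300 × 0.87525 = 24,769.6 kg.
After the second burn: m = 24,769.6 × exp(−1120/3677.5) = 24,769.6 × 0.73745 = 18,266.3 kg.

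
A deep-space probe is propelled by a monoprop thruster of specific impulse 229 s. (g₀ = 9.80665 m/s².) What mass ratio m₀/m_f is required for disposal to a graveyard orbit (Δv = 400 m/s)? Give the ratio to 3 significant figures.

mass ratio ≈ 1.19

v_e = Isp · g₀ = 229 × 9.80665 = 2245.7 m/s.
By the Tsiolkovsky rocket equation, m₀/m_f = exp(Δv / v_e) = exp(400 / 2245.7) = exp(0.1781) = 1.1950.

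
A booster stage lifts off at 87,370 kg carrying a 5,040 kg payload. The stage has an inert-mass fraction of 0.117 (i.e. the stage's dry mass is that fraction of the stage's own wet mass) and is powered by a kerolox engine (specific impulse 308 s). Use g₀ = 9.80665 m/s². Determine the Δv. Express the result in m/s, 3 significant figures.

Δv ≈ 5390 m/s

Stage wet mass = m₀ − payload = 87,370 − 5,040 = 82,330 kg.
Stage dry mass = ε × stage wet mass = 0.117 × 82,330 = 9,632.61 kg.
Burnout mass m_f = stage dry + payload = 9,632.61 + 5,040 = 14,672.61 kg.
v_e = Isp · g₀ = 308 × 9.80665 = 3020.4 m/s.
From the ideal rocket equation, Δv = v_e · ln(87,370/14,672.61) = 3020.4 × ln(5.955) = 3020.4 × 1.7842 ≈ 5389 m/s.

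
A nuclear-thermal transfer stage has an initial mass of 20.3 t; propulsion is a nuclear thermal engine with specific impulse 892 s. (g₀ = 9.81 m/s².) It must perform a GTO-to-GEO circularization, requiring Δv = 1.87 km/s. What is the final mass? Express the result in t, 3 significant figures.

v_e = Isp · g₀ = 892 × 9.81 = 8750.5 m/s.
m₀/m_f = exp(Δv / v_e) = exp(1870 / 8750.5) = exp(0.2137) = 1.2383.
m_f = m₀ / 1.2383 = 20.3 / 1.2383 = 16.3934 t.

final mass ≈ 16.4 t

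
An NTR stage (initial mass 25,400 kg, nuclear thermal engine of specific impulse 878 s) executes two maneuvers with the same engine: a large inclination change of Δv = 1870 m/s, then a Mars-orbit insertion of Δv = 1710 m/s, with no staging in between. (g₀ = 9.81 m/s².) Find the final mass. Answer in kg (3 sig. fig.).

v_e = Isp · g₀ = 878 × 9.81 = 8613.2 m/s.
After the first burn: m = 25400 × exp(−1870/8613.2) = 25400 × 0.80484 = 20,442.9 kg.
After the second burn: m = 20,442.9 × exp(−1710/8613.2) = 20,442.9 × 0.81993 = 16,761.7 kg.

final mass ≈ 16800 kg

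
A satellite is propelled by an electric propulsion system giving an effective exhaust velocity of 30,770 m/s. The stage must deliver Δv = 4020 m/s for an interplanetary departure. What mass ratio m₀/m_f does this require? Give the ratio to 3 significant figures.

mass ratio ≈ 1.14

By the Tsiolkovsky rocket equation, m₀/m_f = exp(Δv / v_e) = exp(4020 / 30770.0) = exp(0.1306) = 1.1396.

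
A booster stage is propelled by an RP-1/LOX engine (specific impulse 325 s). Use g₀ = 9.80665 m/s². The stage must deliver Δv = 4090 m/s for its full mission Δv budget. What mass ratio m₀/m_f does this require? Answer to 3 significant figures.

v_e = Isp · g₀ = 325 × 9.80665 = 3187.2 m/s.
By the Tsiolkovsky rocket equation, m₀/m_f = exp(Δv / v_e) = exp(4090 / 3187.2) = exp(1.2833) = 3.6084.

mass ratio ≈ 3.61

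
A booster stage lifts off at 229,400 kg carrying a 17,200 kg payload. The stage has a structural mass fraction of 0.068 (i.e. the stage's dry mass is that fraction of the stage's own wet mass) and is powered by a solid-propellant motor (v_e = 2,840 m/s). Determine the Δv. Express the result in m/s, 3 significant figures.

Stage wet mass = m₀ − payload = 229,400 − 17,200 = 212,200 kg.
Stage dry mass = ε × stage wet mass = 0.068 × 212,200 = 14,429.6 kg.
Burnout mass m_f = stage dry + payload = 14,429.6 + 17,200 = 31,629.6 kg.
Using Δv = v_e ln(m₀/m_f): Δv = v_e · ln(229,400/31,629.6) = 2840.0 × ln(7.253) = 2840.0 × 1.9814 ≈ 5627 m/s.

Δv ≈ 5630 m/s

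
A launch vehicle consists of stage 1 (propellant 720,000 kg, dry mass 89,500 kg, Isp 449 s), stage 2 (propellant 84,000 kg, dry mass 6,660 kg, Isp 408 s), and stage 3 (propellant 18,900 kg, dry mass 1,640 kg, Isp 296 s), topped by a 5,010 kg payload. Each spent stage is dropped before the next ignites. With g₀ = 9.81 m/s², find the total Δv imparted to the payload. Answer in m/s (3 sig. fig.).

Ignition mass of stage 1 = 720,000+89,500 + 84,000+6,660 + 18,900+1,640 + 5,010 = 925,710 kg.
Stage 1: m₀ = 925,710 kg, m_f = 925,710 − 720,000 = 205,710 kg; Δv = 449×9.81×ln(4.5) = 4404.7×1.5041 ≈ 6625 m/s.
Stage 2: m₀ = 116,210 kg, m_f = 116,210 − 84,000 = 32,210 kg; Δv = 408×9.81×ln(3.608) = 4002.5×1.2831 ≈ 5136 m/s.
Stage 3: m₀ = 25,550 kg, m_f = 25,550 − 18,900 = 6,650 kg; Δv = 296×9.81×ln(3.842) = 2903.8×1.3460 ≈ 3909 m/s.
Total Δv = 6625 + 5136 + 3909 = 15670 m/s.

Δv ≈ 15700 m/s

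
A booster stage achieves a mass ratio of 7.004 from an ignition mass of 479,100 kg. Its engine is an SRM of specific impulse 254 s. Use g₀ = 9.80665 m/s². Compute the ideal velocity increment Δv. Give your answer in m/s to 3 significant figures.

v_e = Isp · g₀ = 254 × 9.80665 = 2490.9 m/s.
Rocket equation: Δv = v_e · ln(7.004) = 2490.9 × 1.9465 ≈ 4848.5 m/s.

Δv ≈ 4850 m/s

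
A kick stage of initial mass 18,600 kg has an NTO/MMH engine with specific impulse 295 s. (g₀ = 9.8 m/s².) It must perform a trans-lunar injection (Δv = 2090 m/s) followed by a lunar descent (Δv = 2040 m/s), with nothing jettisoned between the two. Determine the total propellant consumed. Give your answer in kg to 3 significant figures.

v_e = Isp · g₀ = 295 × 9.8 = 2891.0 m/s.
After the first burn: m = 18600 × exp(−2090/2891.0) = 18600 × 0.48533 = 9,027.14 kg.
After the second burn: m = 9,027.14 × exp(−2040/2891.0) = 9,027.14 × 0.49379 = 4,457.51 kg.
Total propellant = m₀ − m_final = 18600 − 4,457.51 = 14,142.49 kg.

total propellant consumed ≈ 14100 kg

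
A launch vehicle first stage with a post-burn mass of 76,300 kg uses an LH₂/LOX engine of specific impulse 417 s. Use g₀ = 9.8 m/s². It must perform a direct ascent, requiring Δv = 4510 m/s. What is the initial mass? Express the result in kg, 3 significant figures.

v_e = Isp · g₀ = 417 × 9.8 = 4086.6 m/s.
From the ideal rocket equation, m₀/m_f = exp(Δv / v_e) = exp(4510 / 4086.6) = exp(1.1036) = 3.0150.
m₀ = m_f × 3.0150 = 76,300 × 3.0150 = 230,045 kg.

initial mass ≈ 230000 kg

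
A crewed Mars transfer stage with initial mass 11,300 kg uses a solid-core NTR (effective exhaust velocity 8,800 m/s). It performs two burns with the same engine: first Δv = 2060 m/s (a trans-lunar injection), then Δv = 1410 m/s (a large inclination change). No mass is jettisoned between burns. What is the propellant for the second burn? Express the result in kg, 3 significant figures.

propellant for the second burn ≈ 1320 kg

After the first burn: m = 11300 × exp(−2060/8800.0) = 11300 × 0.79129 = 8,941.58 kg.
After the second burn: m = 8,941.58 × exp(−1410/8800.0) = 8,941.58 × 0.85195 = 7,617.78 kg.
Second-burn propellant = 8,941.58 − 7,617.78 = 1,323.8 kg.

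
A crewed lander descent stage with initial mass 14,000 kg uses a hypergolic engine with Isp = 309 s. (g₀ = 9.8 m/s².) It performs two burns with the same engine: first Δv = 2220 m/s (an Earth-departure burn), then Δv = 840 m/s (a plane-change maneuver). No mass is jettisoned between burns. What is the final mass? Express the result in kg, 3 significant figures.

final mass ≈ 5100 kg

v_e = Isp · g₀ = 309 × 9.8 = 3028.2 m/s.
After the first burn: m = 14000 × exp(−2220/3028.2) = 14000 × 0.48041 = 6,725.74 kg.
After the second burn: m = 6,725.74 × exp(−840/3028.2) = 6,725.74 × 0.75776 = 5,096.5 kg.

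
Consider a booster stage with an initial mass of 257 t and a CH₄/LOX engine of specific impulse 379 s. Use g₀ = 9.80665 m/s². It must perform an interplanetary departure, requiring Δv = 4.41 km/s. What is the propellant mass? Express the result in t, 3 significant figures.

v_e = Isp · g₀ = 379 × 9.80665 = 3716.7 m/s.
Using Δv = v_e ln(m₀/m_f): m₀/m_f = exp(Δv / v_e) = exp(4410 / 3716.7) = exp(1.1865) = 3.2757.
m_f = 257 / 3.2757 = 78.4565 t, so propellant = m₀ − m_f = 257 − 78.4565 = 178.5435 t.

propellant mass ≈ 179 t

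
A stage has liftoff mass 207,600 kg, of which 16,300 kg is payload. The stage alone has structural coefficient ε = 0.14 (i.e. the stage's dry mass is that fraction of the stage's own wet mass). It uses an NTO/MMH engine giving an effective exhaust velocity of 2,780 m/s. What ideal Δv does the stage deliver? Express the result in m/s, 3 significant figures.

Stage wet mass = m₀ − payload = 207,600 − 16,300 = 191,300 kg.
Stage dry mass = ε × stage wet mass = 0.14 × 191,300 = 26,782 kg.
Burnout mass m_f = stage dry + payload = 26,782 + 16,300 = 43,082 kg.
Δv = v_e · ln(207,600/43,082) = 2780.0 × ln(4.819) = 2780.0 × 1.5725 ≈ 4372 m/s.

Δv ≈ 4370 m/s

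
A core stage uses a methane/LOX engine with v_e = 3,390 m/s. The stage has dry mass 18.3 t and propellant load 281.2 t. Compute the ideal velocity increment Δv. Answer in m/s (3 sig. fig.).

Δv ≈ 9480 m/s

m₀ = m_dry + m_prop = 18.3 + 281.2 = 299.5 t.
Rocket equation: Δv = v_e · ln(m₀/m_f) = 3390.0 × ln(16.37) = 3390.0 × 2.7952 ≈ 9475.8 m/s.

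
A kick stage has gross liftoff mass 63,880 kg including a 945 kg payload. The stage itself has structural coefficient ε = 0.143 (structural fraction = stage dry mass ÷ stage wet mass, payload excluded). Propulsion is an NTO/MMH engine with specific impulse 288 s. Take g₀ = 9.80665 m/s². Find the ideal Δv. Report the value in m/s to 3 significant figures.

Stage wet mass = m₀ − payload = 63,880 − 945 = 62,935 kg.
Stage dry mass = ε × stage wet mass = 0.143 × 62,935 = 8,999.71 kg.
Burnout mass m_f = stage dry + payload = 8,999.71 + 945 = 9,944.71 kg.
v_e = Isp · g₀ = 288 × 9.80665 = 2824.3 m/s.
From the ideal rocket equation, Δv = v_e · ln(63,880/9,944.71) = 2824.3 × ln(6.424) = 2824.3 × 1.8600 ≈ 5253 m/s.

Δv ≈ 5250 m/s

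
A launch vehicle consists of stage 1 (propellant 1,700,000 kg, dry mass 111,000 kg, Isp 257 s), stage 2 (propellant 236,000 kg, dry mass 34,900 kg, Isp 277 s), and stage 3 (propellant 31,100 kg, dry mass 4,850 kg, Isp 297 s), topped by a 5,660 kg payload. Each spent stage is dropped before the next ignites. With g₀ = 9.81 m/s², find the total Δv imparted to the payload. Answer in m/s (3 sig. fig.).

Δv ≈ 11900 m/s

Ignition mass of stage 1 = 1,700,000+111,000 + 236,000+34,900 + 31,100+4,850 + 5,660 = 2,123,510 kg.
Stage 1: m₀ = 2,123,510 kg, m_f = 2,123,510 − 1,700,000 = 423,510 kg; Δv = 257×9.81×ln(5.014) = 2521.2×1.6122 ≈ 4065 m/s.
Stage 2: m₀ = 312,510 kg, m_f = 312,510 − 236,000 = 76,510 kg; Δv = 277×9.81×ln(4.085) = 2717.4×1.4072 ≈ 3824 m/s.
Stage 3: m₀ = 41,610 kg, m_f = 41,610 − 31,100 = 10,510 kg; Δv = 297×9.81×ln(3.959) = 2913.6×1.3760 ≈ 4009 m/s.
Total Δv = 4065 + 3824 + 4009 = 11898 m/s.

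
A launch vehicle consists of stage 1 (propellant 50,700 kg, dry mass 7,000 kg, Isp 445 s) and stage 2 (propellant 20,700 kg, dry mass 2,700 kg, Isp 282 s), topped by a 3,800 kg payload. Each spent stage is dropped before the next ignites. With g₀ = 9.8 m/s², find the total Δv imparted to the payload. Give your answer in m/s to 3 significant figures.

Ignition mass of stage 1 = 50,700+7,000 + 20,700+2,700 + 3,800 = 84,900 kg.
Stage 1: m₀ = 84,900 kg, m_f = 84,900 − 50,700 = 34,200 kg; Δv = 445×9.8×ln(2.482) = 4361.0×0.9092 ≈ 3965 m/s.
Stage 2: m₀ = 27,200 kg, m_f = 27,200 − 20,700 = 6,500 kg; Δv = 282×9.8×ln(4.185) = 2763.6×1.4314 ≈ 3956 m/s.
Total Δv = 3965 + 3956 = 7921 m/s.

Δv ≈ 7920 m/s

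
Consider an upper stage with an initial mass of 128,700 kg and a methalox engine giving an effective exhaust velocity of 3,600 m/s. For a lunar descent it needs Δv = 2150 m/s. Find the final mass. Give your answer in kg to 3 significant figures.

m₀/m_f = exp(Δv / v_e) = exp(2150 / 3600.0) = exp(0.5972) = 1.8171.
m_f = m₀ / 1.8171 = 128,700 / 1.8171 = 70,827.1 kg.

final mass ≈ 70800 kg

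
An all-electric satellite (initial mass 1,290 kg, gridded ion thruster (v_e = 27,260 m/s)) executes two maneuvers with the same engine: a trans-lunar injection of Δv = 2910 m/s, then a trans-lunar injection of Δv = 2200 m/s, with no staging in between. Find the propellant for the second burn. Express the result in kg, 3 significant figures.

propellant for the second burn ≈ 89.9 kg

After the first burn: m = 1290 × exp(−2910/27260.0) = 1290 × 0.89875 = 1,159.39 kg.
After the second burn: m = 1,159.39 × exp(−2200/27260.0) = 1,159.39 × 0.92247 = 1,069.5 kg.
Second-burn propellant = 1,159.39 − 1,069.5 = 89.89 kg.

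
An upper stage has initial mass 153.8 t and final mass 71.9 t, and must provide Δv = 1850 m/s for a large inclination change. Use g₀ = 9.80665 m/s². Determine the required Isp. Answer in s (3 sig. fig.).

Isp ≈ 248 s

ln(m₀/m_f) = ln(153800/71900) = ln(2.139) = 0.7604.
v_e = Δv / ln(m₀/m_f) = 1850 / 0.7604 = 2433.0 m/s.
Isp = v_e / g₀ = 2433.0 / 9.80665 = 248.1 s.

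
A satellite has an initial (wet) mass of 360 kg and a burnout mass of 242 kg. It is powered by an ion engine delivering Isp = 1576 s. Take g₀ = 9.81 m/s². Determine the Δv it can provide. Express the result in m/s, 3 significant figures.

v_e = Isp · g₀ = 1576 × 9.81 = 15460.6 m/s.
Using Δv = v_e ln(m₀/m_f): Δv = v_e · ln(m₀/m_f) = 15460.6 × ln(1.488) = 15460.6 × 0.3972 ≈ 6140.4 m/s.

Δv ≈ 6140 m/s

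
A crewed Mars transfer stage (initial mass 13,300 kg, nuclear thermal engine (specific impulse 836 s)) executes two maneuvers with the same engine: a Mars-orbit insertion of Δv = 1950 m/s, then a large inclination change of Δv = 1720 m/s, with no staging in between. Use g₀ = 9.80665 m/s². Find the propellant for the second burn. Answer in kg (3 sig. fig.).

propellant for the second burn ≈ 1980 kg

v_e = Isp · g₀ = 836 × 9.80665 = 8198.4 m/s.
After the first burn: m = 13300 × exp(−1950/8198.4) = 13300 × 0.78832 = 10,484.7 kg.
After the second burn: m = 10,484.7 × exp(−1720/8198.4) = 10,484.7 × 0.81075 = 8,500.47 kg.
Second-burn propellant = 10,484.7 − 8,500.47 = 1,984.23 kg.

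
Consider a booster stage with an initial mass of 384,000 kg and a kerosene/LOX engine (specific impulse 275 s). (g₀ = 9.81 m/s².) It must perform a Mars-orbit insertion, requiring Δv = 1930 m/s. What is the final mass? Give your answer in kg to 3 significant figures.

final mass ≈ 188000 kg

v_e = Isp · g₀ = 275 × 9.81 = 2697.8 m/s.
m₀/m_f = exp(Δv / v_e) = exp(1930 / 2697.8) = exp(0.7154) = 2.0450.
m_f = m₀ / 2.0450 = 384,000 / 2.0450 = 187,775 kg.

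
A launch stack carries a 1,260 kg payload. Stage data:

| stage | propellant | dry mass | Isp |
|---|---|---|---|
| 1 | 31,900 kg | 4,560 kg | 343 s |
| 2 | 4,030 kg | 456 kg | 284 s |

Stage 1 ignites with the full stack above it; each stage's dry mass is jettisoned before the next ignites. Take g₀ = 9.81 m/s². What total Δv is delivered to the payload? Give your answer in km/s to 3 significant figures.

Ignition mass of stage 1 = 31,900+4,560 + 4,030+456 + 1,260 = 42,206 kg.
Stage 1: m₀ = 42,206 kg, m_f = 42,206 − 31,900 = 10,306 kg; Δv = 343×9.81×ln(4.095) = 3364.8×1.4098 ≈ 4744 m/s.
Stage 2: m₀ = 5,746 kg, m_f = 5,746 − 4,030 = 1,716 kg; Δv = 284×9.81×ln(3.348) = 2786.0×1.2085 ≈ 3367 m/s.
Total Δv = 4744 + 3367 = 8111 m/s.

Δv ≈ 8.11 km/s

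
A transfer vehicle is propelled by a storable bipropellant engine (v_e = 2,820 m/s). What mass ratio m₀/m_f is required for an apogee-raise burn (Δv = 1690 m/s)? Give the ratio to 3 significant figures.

Using Δv = v_e ln(m₀/m_f): m₀/m_f = exp(Δv / v_e) = exp(1690 / 2820.0) = exp(0.5993) = 1.8208.

mass ratio ≈ 1.82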